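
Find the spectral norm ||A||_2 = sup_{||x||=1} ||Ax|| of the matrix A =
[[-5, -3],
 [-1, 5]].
||A||_2 = sqrt((60 + sqrt(464))/2) ≈ 6.3852 (= sqrt(largest eigenvalue of A^T A))

||A||_2 = sigma_max(A) = sqrt(lambda_max(A^T A)). Form the symmetric matrix M = A^T A =
[[26, 10],
 [10, 34]].
Its characteristic polynomial (trace, determinant of M give the coefficients) is
  p(λ) = det(λ I - M) = λ^2 - 60λ + 784.
For λ^2 - 60λ + 784 the discriminant is 464. It is nonnegative but not a perfect square, so the roots are real and irrational: λ = (60 ± sqrt(464))/2 ≈ 40.7703, 19.2297.
So the eigenvalues of A^T A are ≈ 19.2297, 40.7703 (all ≥ 0, as they must be for A^T A). The largest is λ_max = (60 + sqrt(464))/2 ≈ 40.7703, hence ||A||_2 = sqrt(λ_max) = sqrt((60 + sqrt(464))/2) ≈ 6.3852.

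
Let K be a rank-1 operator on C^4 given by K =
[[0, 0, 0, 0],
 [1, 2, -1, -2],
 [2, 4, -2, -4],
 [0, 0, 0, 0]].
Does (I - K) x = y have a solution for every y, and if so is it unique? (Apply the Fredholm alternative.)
(I - K) is invertible (det(I - K) = 1 ≠ 0), so for every y in C^4 the equation (I - K) x = y has a unique solution.

K has rank 1, so it is an outer product K = u v^T: every row of K is a multiple of one row vector. Reading off the entries, u = (0, -1, -2, 0) and v = (-1, -2, 1, 2) (row i of K equals u_i·v^T). A rank-one matrix u v^T satisfies K u = u (v·u) and kills the (3)-dimensional subspace v^⊥, so its characteristic polynomial is lambda^3 (lambda - v·u) with v·u = tr K = 0. Hence the eigenvalues of I - K are 1 (multiplicity 3) and 1 - (0) = 1, so det(I - K) = 1. (Direct check: I - K =
[[1, 0, 0, 0],
 [-1, -1, 1, 2],
 [-2, -4, 3, 4],
 [0, 0, 0, 1]]
has determinant 1.) The finite-dimensional Fredholm alternative says: either (I - K) is invertible, or ker(I - K) ≠ {0} and then range(I - K) = ker((I - K)^*)^⊥, with dim ker(I - K) = dim ker((I - K)^*). Since det(I - K) ≠ 0, 1 is not an eigenvalue of K and ker(I - K) = {0}, so we are in the first case: for every y there is a unique x = (I - K)^(-1) y. Explicitly, by the Sherman–Morrison formula, (I - u v^T)^(-1) = I + u v^T/(1 - v·u), i.e. (I - K)^(-1) = I + K.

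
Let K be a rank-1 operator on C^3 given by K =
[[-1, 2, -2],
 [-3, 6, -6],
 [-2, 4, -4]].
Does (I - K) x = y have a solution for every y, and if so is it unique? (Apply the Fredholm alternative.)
(I - K) is singular (det(I - K) = 0, i.e. 1 ∈ sigma(K)). (I - K) x = y is solvable iff y ⊥ ker((I - K)^*) = span{(-1, 2, -2)}, i.e. iff -y_1 + 2y_2 - 2y_3 = 0. When solvable, the solutions are x = y + c·(1, 3, 2), c arbitrary (ker(I - K) = span{(1, 3, 2)}, dimension 1).

K has rank 1, so it is an outer product K = u v^T: every row of K is a multiple of one row vector. Reading off the entries, u = (1, 3, 2) and v = (-1, 2, -2) (row i of K equals u_i·v^T). A rank-one matrix u v^T satisfies K u = u (v·u) and kills the (2)-dimensional subspace v^⊥, so its characteristic polynomial is lambda^2 (lambda - v·u) with v·u = tr K = 1. Hence the eigenvalues of I - K are 1 (multiplicity 2) and 1 - (1) = 0, so det(I - K) = 0. (Direct check: I - K =
[[2, -2, 2],
 [3, -5, 6],
 [2, -4, 5]]
has determinant 0.) So 1 is an eigenvalue of K and (I - K) is not invertible. The finite-dimensional Fredholm alternative says: either (I - K) is invertible, or ker(I - K) ≠ {0} and then range(I - K) = ker((I - K)^*)^⊥, with dim ker(I - K) = dim ker((I - K)^*). We are in the second case, so we need both kernels. Kernel of I - K: (I - K) u = u - u (v·u) = u - u = 0, so ker(I - K) = span{u} = span{(1, 3, 2)} (it is exactly 1-dimensional because rank(I - K) = 2). Kernel of the adjoint: K is real, so (I - K)^* = I - K^T = I - v u^T, and (I - v u^T) v = v - v (u·v) = 0; hence ker((I - K)^*) = span{v} = span{(-1, 2, -2)}. Therefore (I - K) x = y is solvable iff <y, v> = 0, i.e. iff -y_1 + 2y_2 - 2y_3 = 0. When this holds, K y = u (v·y) = 0, so (I - K) y = y and x = y is a particular solution; the full solution set is the line x = y + c·u = y + c·(1, 3, 2), c ∈ C.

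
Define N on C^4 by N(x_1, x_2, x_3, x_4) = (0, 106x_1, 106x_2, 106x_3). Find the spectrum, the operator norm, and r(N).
sigma(N) = {0}; ||N|| = 106; r(N) = 0. (N is nilpotent with N^4 = 0.)

On C^4, N is a strictly lower-triangular matrix with 106 on the subdiagonal and zeros elsewhere, so its characteristic polynomial is lambda^4 and every eigenvalue is 0: sigma(N) = {0}. For the operator norm, N e_i = 106e_{i+1} for i = 1, ..., 3 and N e_4 = 0, so the singular values of N are 106 (with multiplicity 3) and 0; hence ||N|| = 106. The spectral radius r(N) = max|lambda| = 0. Note ||N|| > r(N) — characteristic of non-normal nilpotent operators. Indeed N^4 = 0.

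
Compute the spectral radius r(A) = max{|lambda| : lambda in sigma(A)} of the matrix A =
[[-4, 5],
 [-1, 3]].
r(A) = (1 + sqrt(29))/2 ≈ 3.1926

The eigenvalues of A are the roots of its characteristic polynomial. With M = A (coefficients from the trace and determinant):
  p(λ) = det(λ I - M) = λ^2 + λ - 7.
For λ^2 + λ - 7 the discriminant is 29. It is nonnegative but not a perfect square, so the roots are real and irrational: λ = (-1 ± sqrt(29))/2 ≈ 2.1926, -3.1926.
Thus the eigenvalues (to 4 decimals) are 2.1926 (modulus 2.1926); -3.1926 (modulus 3.1926). The spectral radius is the largest modulus: r(A) = (1 + sqrt(29))/2 ≈ 3.1926. (Cross-check: r(A) ≤ ||A||_2 ≈ 7.0725; equality holds whenever A is normal, though it can also hold for some non-normal A.)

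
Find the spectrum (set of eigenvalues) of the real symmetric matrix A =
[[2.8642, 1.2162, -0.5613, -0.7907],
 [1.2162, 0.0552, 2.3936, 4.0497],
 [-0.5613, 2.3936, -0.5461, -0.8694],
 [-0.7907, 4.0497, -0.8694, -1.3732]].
sigma(A) ≈ {-6, 0, 3, 4}

A is real symmetric, so its spectrum consists of real eigenvalues. Expanding the characteristic polynomial of the displayed matrix gives
  det(λ I - A) = p(λ) = λ^4 + (-1)λ^3 + (-30)λ^2 + (72.0025)λ + (-0.005).
Solving p(λ) = 0 yields eigenvalues ≈ -6, 0, 3, 4. (A is shown rounded to 4 decimals, so these recover the underlying integer eigenvalues to within that precision.)
Verification: the trace of A = 1 equals the sum of eigenvalues 1, and det(A) ≈ -0.0050 matches the eigenvalue product 0.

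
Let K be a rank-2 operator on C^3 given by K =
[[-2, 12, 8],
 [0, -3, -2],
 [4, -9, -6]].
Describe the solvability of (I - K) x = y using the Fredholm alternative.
(I - K) is invertible (det(I - K) = -2 ≠ 0), so for every y in C^3 the equation (I - K) x = y has a unique solution.

K has rank 2 and factors as K = U V^T = u1 v1^T + u2 v2^T with u1 = (1, 0, -2), v1 = (-2, 3, 2), u2 = (-3, 1, 1), v2 = (0, -3, -2) (multiplying out reproduces the displayed K). The nonzero eigenvalues of U V^T coincide with those of the 2 x 2 matrix G = V^T U = [[v1·u1, v1·u2], [v2·u1, v2·u2]] = [[-6, 11], [4, -5]], and by the Sylvester determinant identity det(I_3 - U V^T) = det(I_2 - V^T U) = det([[7, -11], [-4, 6]]) = (7)(6) - (-11)(-4) = -2. (Direct check: I - K =
[[3, -12, -8],
 [0, 4, 2],
 [-4, 9, 7]]
has determinant -2.) The finite-dimensional Fredholm alternative says: either (I - K) is invertible, or ker(I - K) ≠ {0} and then range(I - K) = ker((I - K)^*)^⊥, with dim ker(I - K) = dim ker((I - K)^*). Since det(I - K) ≠ 0, 1 is not an eigenvalue of K and ker(I - K) = {0}, so we are in the first case: for every y there is a unique x = (I - K)^(-1) y. (Explicitly, by the Woodbury identity, (I - U V^T)^(-1) = I + U (I_2 - G)^(-1) V^T.)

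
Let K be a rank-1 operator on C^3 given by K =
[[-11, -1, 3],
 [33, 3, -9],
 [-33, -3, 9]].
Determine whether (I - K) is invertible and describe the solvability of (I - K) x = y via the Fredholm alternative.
(I - K) is singular (det(I - K) = 0, i.e. 1 ∈ sigma(K)). (I - K) x = y is solvable iff y ⊥ ker((I - K)^*) = span{(-11, -1, 3)}, i.e. iff -11y_1 - y_2 + 3y_3 = 0. When solvable, the solutions are x = y + c·(1, -3, 3), c arbitrary (ker(I - K) = span{(1, -3, 3)}, dimension 1).

K has rank 1, so it is an outer product K = u v^T: every row of K is a multiple of one row vector. Reading off the entries, u = (1, -3, 3) and v = (-11, -1, 3) (row i of K equals u_i·v^T). A rank-one matrix u v^T satisfies K u = u (v·u) and kills the (2)-dimensional subspace v^⊥, so its characteristic polynomial is lambda^2 (lambda - v·u) with v·u = tr K = 1. Hence the eigenvalues of I - K are 1 (multiplicity 2) and 1 - (1) = 0, so det(I - K) = 0. (Direct check: I - K =
[[12, 1, -3],
 [-33, -2, 9],
 [33, 3, -8]]
has determinant 0.) So 1 is an eigenvalue of K and (I - K) is not invertible. The finite-dimensional Fredholm alternative says: either (I - K) is invertible, or ker(I - K) ≠ {0} and then range(I - K) = ker((I - K)^*)^⊥, with dim ker(I - K) = dim ker((I - K)^*). We are in the second case, so we need both kernels. Kernel of I - K: (I - K) u = u - u (v·u) = u - u = 0, so ker(I - K) = span{u} = span{(1, -3, 3)} (it is exactly 1-dimensional because rank(I - K) = 2). Kernel of the adjoint: K is real, so (I - K)^* = I - K^T = I - v u^T, and (I - v u^T) v = v - v (u·v) = 0; hence ker((I - K)^*) = span{v} = span{(-11, -1, 3)}. Therefore (I - K) x = y is solvable iff <y, v> = 0, i.e. iff -11y_1 - y_2 + 3y_3 = 0. When this holds, K y = u (v·y) = 0, so (I - K) y = y and x = y is a particular solution; the full solution set is the line x = y + c·u = y + c·(1, -3, 3), c ∈ C.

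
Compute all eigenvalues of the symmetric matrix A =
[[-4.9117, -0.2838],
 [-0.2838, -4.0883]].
sigma(A) ≈ {-5, -4}

A is real symmetric, so its spectrum consists of real eigenvalues. Expanding the characteristic polynomial of the displayed matrix gives
  det(λ I - A) = p(λ) = λ^2 + (9)λ + (20).
Solving p(λ) = 0 yields eigenvalues ≈ -5, -4. (A is shown rounded to 4 decimals, so these recover the underlying integer eigenvalues to within that precision.)
Verification: the trace of A = -9 equals the sum of eigenvalues -9, and det(A) ≈ 20.0000 matches the eigenvalue product 20.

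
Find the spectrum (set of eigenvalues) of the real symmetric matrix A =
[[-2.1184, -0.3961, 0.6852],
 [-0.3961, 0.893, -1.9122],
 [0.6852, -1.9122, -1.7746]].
sigma(A) ≈ {-3, -2, 2}

A is real symmetric, so its spectrum consists of real eigenvalues. Expanding the characteristic polynomial of the displayed matrix gives
  det(λ I - A) = p(λ) = λ^3 + (3)λ^2 + (-4)λ + (-12).
Solving p(λ) = 0 yields eigenvalues ≈ -3, -2, 2. (A is shown rounded to 4 decimals, so these recover the underlying integer eigenvalues to within that precision.)
Verification: the trace of A = -3 equals the sum of eigenvalues -3, and det(A) ≈ 12.0001 matches the eigenvalue product 12.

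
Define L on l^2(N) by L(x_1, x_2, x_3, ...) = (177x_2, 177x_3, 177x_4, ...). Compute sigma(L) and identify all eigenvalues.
sigma(L) = closed disk {z in C : |z| ≤ 177}; sigma_p(L) = open disk {z in C : |z| < 177}

Note L = 177·V where V is the unit left shift (V x)_k = x_{k+1}; so sigma(L) = 177·sigma(V) and ||L|| = 177||V||. ||L x||^2 = 31329sum_{k≥2} |x_k|^2 ≤ 31329||x||^2, with equality on {x : x_1 = 0}, so ||L|| = 177. For any lambda with |lambda| < 177, set r = lambda/177 (|r| < 1); the vector x = (1, r, r^2, ...) is in l^2 and satisfies L x = 177(r, r^2, ...) = lambda x, so lambda is an eigenvalue. On the boundary |lambda| = 177 the geometric series diverges, so no l^2 eigenvector exists, but these lambda lie in the approximate point spectrum. Hence sigma(L) is the closed disk of radius 177 and sigma_p(L) is the open disk.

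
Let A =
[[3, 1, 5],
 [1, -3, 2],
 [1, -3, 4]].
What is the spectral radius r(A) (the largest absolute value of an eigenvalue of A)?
r(A) = 5

The eigenvalues of A are the roots of its characteristic polynomial. With M = A (coefficients from the trace, the sum of principal 2x2 minors, and det A):
  p(λ) = det(λ I - M) = λ^3 - 4λ^2 - 9λ + 20.
By the rational root theorem any rational root is an integer divisor of 20. Testing λ = 5: p(5) = 125 - 100 - 45 + 20 = 0, so λ = 5 is a root. Dividing out (λ - 5) leaves p(λ) = (λ - 5)(λ^2 + λ - 4). For λ^2 + λ - 4 the discriminant is 17. It is nonnegative but not a perfect square, so the roots are real and irrational: λ = (-1 ± sqrt(17))/2 ≈ 1.5616, -2.5616.
Thus the eigenvalues (to 4 decimals) are 1.5616 (modulus 1.5616); -2.5616 (modulus 2.5616); 5 (modulus 5). The spectral radius is the largest modulus: r(A) = 5. (Cross-check: r(A) ≤ ||A||_2 ≈ 7.6973; equality holds whenever A is normal, though it can also hold for some non-normal A.)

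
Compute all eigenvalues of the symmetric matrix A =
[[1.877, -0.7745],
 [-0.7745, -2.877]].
sigma(A) ≈ {-3, 2}

A is real symmetric, so its spectrum consists of real eigenvalues. Expanding the characteristic polynomial of the displayed matrix gives
  det(λ I - A) = p(λ) = λ^2 + (1)λ + (-6).
Solving p(λ) = 0 yields eigenvalues ≈ -3, 2. (A is shown rounded to 4 decimals, so these recover the underlying integer eigenvalues to within that precision.)
Verification: the trace of A = -1 equals the sum of eigenvalues -1, and det(A) ≈ -6.0000 matches the eigenvalue product -6.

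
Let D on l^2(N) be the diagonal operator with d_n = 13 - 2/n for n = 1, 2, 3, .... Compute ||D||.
||D|| = 13

For a diagonal operator on l^2 with entries d_n, ||D|| = sup_n |d_n|. Here d_1 = 11, d_2 = 12, ..., and d_n = 13 - 2/n increases monotonically toward 13. All terms lie in [11, 13), so |d_n| = d_n and the supremum is the limit 13, which is not attained by any individual d_n. Hence ||D|| = 13.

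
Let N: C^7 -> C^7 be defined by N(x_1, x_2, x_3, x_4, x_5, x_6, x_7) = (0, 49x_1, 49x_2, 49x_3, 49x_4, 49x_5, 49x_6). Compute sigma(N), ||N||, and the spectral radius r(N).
sigma(N) = {0}; ||N|| = 49; r(N) = 0. (N is nilpotent with N^7 = 0.)

On C^7, N is a strictly lower-triangular matrix with 49 on the subdiagonal and zeros elsewhere, so its characteristic polynomial is lambda^7 and every eigenvalue is 0: sigma(N) = {0}. For the operator norm, N e_i = 49e_{i+1} for i = 1, ..., 6 and N e_7 = 0, so the singular values of N are 49 (with multiplicity 6) and 0; hence ||N|| = 49. The spectral radius r(N) = max|lambda| = 0. Note ||N|| > r(N) — characteristic of non-normal nilpotent operators. Indeed N^7 = 0.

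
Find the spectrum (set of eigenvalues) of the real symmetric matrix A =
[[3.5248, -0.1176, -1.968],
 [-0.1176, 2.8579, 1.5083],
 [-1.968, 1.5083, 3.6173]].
sigma(A) ≈ {1, 3, 6}

A is real symmetric, so its spectrum consists of real eigenvalues. Expanding the characteristic polynomial of the displayed matrix gives
  det(λ I - A) = p(λ) = λ^3 + (-10)λ^2 + (27)λ + (-18).
Solving p(λ) = 0 yields eigenvalues ≈ 1, 3, 6. (A is shown rounded to 4 decimals, so these recover the underlying integer eigenvalues to within that precision.)
Verification: the trace of A = 10 equals the sum of eigenvalues 10, and det(A) ≈ 17.9996 matches the eigenvalue product 18.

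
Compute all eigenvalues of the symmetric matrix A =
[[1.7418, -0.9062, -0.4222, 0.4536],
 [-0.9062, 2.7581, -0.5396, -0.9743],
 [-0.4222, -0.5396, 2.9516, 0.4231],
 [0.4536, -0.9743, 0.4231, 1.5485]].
sigma(A) ≈ {1, 3, 4} (1 with multiplicity 2)

A is real symmetric, so its spectrum consists of real eigenvalues. Expanding the characteristic polynomial of the displayed matrix gives
  det(λ I - A) = p(λ) = λ^4 + (-9)λ^3 + (27)λ^2 + (-31)λ + (12).
Solving p(λ) = 0 yields eigenvalues ≈ 1, 1, 3, 4. (A is shown rounded to 4 decimals, so these recover the underlying integer eigenvalues to within that precision.)
Verification: the trace of A = 9 equals the sum of eigenvalues 9, and det(A) ≈ 11.9999 matches the eigenvalue product 12.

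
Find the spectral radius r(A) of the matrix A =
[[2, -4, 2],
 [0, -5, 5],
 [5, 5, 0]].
r(A) ≈ 9.1291

The eigenvalues of A are the roots of its characteristic polynomial. With M = A (coefficients from the trace, the sum of principal 2x2 minors, and det A):
  p(λ) = det(λ I - M) = λ^3 + 3λ^2 - 45λ + 100.
No integer candidate from the rational root theorem (±divisors of 100) is a root, so the roots are irrational. The cubic discriminant is Δ = -141075 < 0, so there is one real root and a complex-conjugate pair. p(-10) = -150 and p(-9) = 19 have opposite signs, so a root lies in (-10, -9); Newton's method refines it to λ ≈ -9.1291. Dividing out (λ - (-9.1291)) leaves approximately λ^2 - 6.1291λ + 10.9539. For λ^2 - 6.1291λ + 10.9539 the discriminant is -6.2492. It is negative, so the remaining roots are the complex-conjugate pair λ ≈ 3.0646 ± 1.2499i. Their product equals the constant term, so |λ|^2 ≈ 10.9539 and |λ| ≈ 3.3097.
Thus the eigenvalues (to 4 decimals) are -9.1291 (modulus 9.1291); 3.0646 ± 1.2499i (modulus 3.3097). The spectral radius is the largest modulus: r(A) ≈ 9.1291. (Cross-check: r(A) ≤ ||A||_2 ≈ 9.3875; equality holds whenever A is normal, though it can also hold for some non-normal A.)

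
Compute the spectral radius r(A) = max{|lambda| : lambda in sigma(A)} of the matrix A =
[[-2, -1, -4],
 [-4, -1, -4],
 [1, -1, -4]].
r(A) = 5

The eigenvalues of A are the roots of its characteristic polynomial. With M = A (coefficients from the trace, the sum of principal 2x2 minors, and det A):
  p(λ) = det(λ I - M) = λ^3 + 7λ^2 + 10λ.
The constant term is 0, so λ = 0 is a root. Dividing out λ leaves p(λ) = λ(λ^2 + 7λ + 10). For λ^2 + 7λ + 10 the discriminant is 9. It is a perfect square (3^2), so the roots are rational: λ = (-7 ± 3)/2 = -2, -5.
Thus the eigenvalues (to 4 decimals) are -2 (modulus 2); -5 (modulus 5); 0 (modulus 0). The spectral radius is the largest modulus: r(A) = 5. (Cross-check: r(A) ≤ ||A||_2 ≈ 7.8419; equality holds whenever A is normal, though it can also hold for some non-normal A.)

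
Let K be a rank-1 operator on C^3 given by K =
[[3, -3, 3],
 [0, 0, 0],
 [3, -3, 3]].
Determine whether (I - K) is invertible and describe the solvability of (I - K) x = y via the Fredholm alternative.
(I - K) is invertible (det(I - K) = -5 ≠ 0), so for every y in C^3 the equation (I - K) x = y has a unique solution.

K has rank 1, so it is an outer product K = u v^T: every row of K is a multiple of one row vector. Reading off the entries, u = (-1, 0, -1) and v = (-3, 3, -3) (row i of K equals u_i·v^T). A rank-one matrix u v^T satisfies K u = u (v·u) and kills the (2)-dimensional subspace v^⊥, so its characteristic polynomial is lambda^2 (lambda - v·u) with v·u = tr K = 6. Hence the eigenvalues of I - K are 1 (multiplicity 2) and 1 - (6) = -5, so det(I - K) = -5. (Direct check: I - K =
[[-2, 3, -3],
 [0, 1, 0],
 [-3, 3, -2]]
has determinant -5.) The finite-dimensional Fredholm alternative says: either (I - K) is invertible, or ker(I - K) ≠ {0} and then range(I - K) = ker((I - K)^*)^⊥, with dim ker(I - K) = dim ker((I - K)^*). Since det(I - K) ≠ 0, 1 is not an eigenvalue of K and ker(I - K) = {0}, so we are in the first case: for every y there is a unique x = (I - K)^(-1) y. Explicitly, by the Sherman–Morrison formula, (I - u v^T)^(-1) = I + u v^T/(1 - v·u), i.e. (I - K)^(-1) = I + K/(-5).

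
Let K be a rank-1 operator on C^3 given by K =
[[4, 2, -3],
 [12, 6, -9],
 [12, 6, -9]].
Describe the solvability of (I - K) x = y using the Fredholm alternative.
(I - K) is singular (det(I - K) = 0, i.e. 1 ∈ sigma(K)). (I - K) x = y is solvable iff y ⊥ ker((I - K)^*) = span{(4, 2, -3)}, i.e. iff 4y_1 + 2y_2 - 3y_3 = 0. When solvable, the solutions are x = y + c·(1, 3, 3), c arbitrary (ker(I - K) = span{(1, 3, 3)}, dimension 1).

K has rank 1, so it is an outer product K = u v^T: every row of K is a multiple of one row vector. Reading off the entries, u = (1, 3, 3) and v = (4, 2, -3) (row i of K equals u_i·v^T). A rank-one matrix u v^T satisfies K u = u (v·u) and kills the (2)-dimensional subspace v^⊥, so its characteristic polynomial is lambda^2 (lambda - v·u) with v·u = tr K = 1. Hence the eigenvalues of I - K are 1 (multiplicity 2) and 1 - (1) = 0, so det(I - K) = 0. (Direct check: I - K =
[[-3, -2, 3],
 [-12, -5, 9],
 [-12, -6, 10]]
has determinant 0.) So 1 is an eigenvalue of K and (I - K) is not invertible. The finite-dimensional Fredholm alternative says: either (I - K) is invertible, or ker(I - K) ≠ {0} and then range(I - K) = ker((I - K)^*)^⊥, with dim ker(I - K) = dim ker((I - K)^*). We are in the second case, so we need both kernels. Kernel of I - K: (I - K) u = u - u (v·u) = u - u = 0, so ker(I - K) = span{u} = span{(1, 3, 3)} (it is exactly 1-dimensional because rank(I - K) = 2). Kernel of the adjoint: K is real, so (I - K)^* = I - K^T = I - v u^T, and (I - v u^T) v = v - v (u·v) = 0; hence ker((I - K)^*) = span{v} = span{(4, 2, -3)}. Therefore (I - K) x = y is solvable iff <y, v> = 0, i.e. iff 4y_1 + 2y_2 - 3y_3 = 0. When this holds, K y = u (v·y) = 0, so (I - K) y = y and x = y is a particular solution; the full solution set is the line x = y + c·u = y + c·(1, 3, 3), c ∈ C.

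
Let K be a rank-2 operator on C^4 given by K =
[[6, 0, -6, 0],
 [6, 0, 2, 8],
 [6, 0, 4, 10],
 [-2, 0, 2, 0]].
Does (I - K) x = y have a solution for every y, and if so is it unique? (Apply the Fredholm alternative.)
(I - K) is invertible (det(I - K) = 31 ≠ 0), so for every y in C^4 the equation (I - K) x = y has a unique solution.

K has rank 2 and factors as K = U V^T = u1 v1^T + u2 v2^T with u1 = (3, -1, -2, -1), v1 = (0, 0, -2, -2), u2 = (-3, -3, -3, 1), v2 = (-2, 0, 0, -2) (multiplying out reproduces the displayed K). The nonzero eigenvalues of U V^T coincide with those of the 2 x 2 matrix G = V^T U = [[v1·u1, v1·u2], [v2·u1, v2·u2]] = [[6, 4], [-4, 4]], and by the Sylvester determinant identity det(I_4 - U V^T) = det(I_2 - V^T U) = det([[-5, -4], [4, -3]]) = (-5)(-3) - (-4)(4) = 31. (Direct check: I - K =
[[-5, 0, 6, 0],
 [-6, 1, -2, -8],
 [-6, 0, -3, -10],
 [2, 0, -2, 1]]
has determinant 31.) The finite-dimensional Fredholm alternative says: either (I - K) is invertible, or ker(I - K) ≠ {0} and then range(I - K) = ker((I - K)^*)^⊥, with dim ker(I - K) = dim ker((I - K)^*). Since det(I - K) ≠ 0, 1 is not an eigenvalue of K and ker(I - K) = {0}, so we are in the first case: for every y there is a unique x = (I - K)^(-1) y. (Explicitly, by the Woodbury identity, (I - U V^T)^(-1) = I + U (I_2 - G)^(-1) V^T.)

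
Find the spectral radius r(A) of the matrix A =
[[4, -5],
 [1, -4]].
r(A) = sqrt(44)/2 ≈ 3.3166

The eigenvalues of A are the roots of its characteristic polynomial. With M = A (coefficients from the trace and determinant):
  p(λ) = det(λ I - M) = λ^2 - 11.
For λ^2 - 11 the discriminant is 44. It is nonnegative but not a perfect square, so the roots are real and irrational: λ = ± sqrt(44)/2 ≈ 3.3166, -3.3166.
Thus the eigenvalues (to 4 decimals) are 3.3166 (modulus 3.3166); -3.3166 (modulus 3.3166). The spectral radius is the largest modulus: r(A) = sqrt(44)/2 ≈ 3.3166. (Cross-check: r(A) ≤ ||A||_2 ≈ 7.4721; equality holds whenever A is normal, though it can also hold for some non-normal A.)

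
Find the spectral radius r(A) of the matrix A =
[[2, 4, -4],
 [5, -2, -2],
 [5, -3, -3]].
r(A) ≈ 3.4298

The eigenvalues of A are the roots of its characteristic polynomial. With M = A (coefficients from the trace, the sum of principal 2x2 minors, and det A):
  p(λ) = det(λ I - M) = λ^3 + 3λ^2 - 10λ - 40.
No integer candidate from the rational root theorem (±divisors of 40) is a root, so the roots are irrational. The cubic discriminant is Δ = -12380 < 0, so there is one real root and a complex-conjugate pair. p(3) = -16 and p(4) = 32 have opposite signs, so a root lies in (3, 4); Newton's method refines it to λ ≈ 3.4004. Dividing out (λ - (3.4004)) leaves approximately λ^2 + 6.4004λ + 11.7635. For λ^2 + 6.4004λ + 11.7635 the discriminant is -6.0894. It is negative, so the remaining roots are the complex-conjugate pair λ ≈ -3.2002 ± 1.2338i. Their product equals the constant term, so |λ|^2 ≈ 11.7635 and |λ| ≈ 3.4298.
Thus the eigenvalues (to 4 decimals) are 3.4004 (modulus 3.4004); -3.2002 ± 1.2338i (modulus 3.4298). The spectral radius is the largest modulus: r(A) ≈ 3.4298. (Cross-check: r(A) ≤ ||A||_2 ≈ 8.9373; equality holds whenever A is normal, though it can also hold for some non-normal A.)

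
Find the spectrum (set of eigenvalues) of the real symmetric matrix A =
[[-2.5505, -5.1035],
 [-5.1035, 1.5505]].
sigma(A) ≈ {-6, 5}

A is real symmetric, so its spectrum consists of real eigenvalues. Expanding the characteristic polynomial of the displayed matrix gives
  det(λ I - A) = p(λ) = λ^2 + (1)λ + (-30).
Solving p(λ) = 0 yields eigenvalues ≈ -6, 5. (A is shown rounded to 4 decimals, so these recover the underlying integer eigenvalues to within that precision.)
Verification: the trace of A = -1 equals the sum of eigenvalues -1, and det(A) ≈ -30.0003 matches the eigenvalue product -30.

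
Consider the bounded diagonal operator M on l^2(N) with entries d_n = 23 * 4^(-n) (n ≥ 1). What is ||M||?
||M|| = 23/4 (attained at n = 1)

For M diagonal, ||M|| = sup_n |d_n|. The sequence d_n = 23 * 4^(-n) is positive and strictly decreasing (ratio 4^(-1) < 1), so the supremum is d_1 = 23/4. Hence ||M|| = 23/4.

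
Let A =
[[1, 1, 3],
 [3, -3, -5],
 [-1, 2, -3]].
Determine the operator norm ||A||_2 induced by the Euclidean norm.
||A||_2 ≈ 7.1365 (= sqrt(largest eigenvalue of A^T A))

||A||_2 = sigma_max(A) = sqrt(lambda_max(A^T A)). Form the symmetric matrix M = A^T A =
[[11, -10, -9],
 [-10, 14, 12],
 [-9, 12, 43]].
Its characteristic polynomial (trace, sum of principal 2x2 minors, determinant of M give the coefficients) is
  p(λ) = det(λ I - M) = λ^3 - 68λ^2 + 904λ - 1764.
No integer candidate from the rational root theorem (±divisors of 1764) is a root, so the roots are irrational. The cubic discriminant is Δ = 472964688 > 0, so there are three distinct real roots. p(2) = -220 and p(3) = 363 have opposite signs, so a root lies in (2, 3); Newton's method refines it to λ ≈ 2.3536. p(14) = 308 and p(15) = -129 have opposite signs, so a root lies in (14, 15); Newton's method refines it to λ ≈ 14.7161. p(50) = -1564 and p(51) = 123 have opposite signs, so a root lies in (50, 51); Newton's method refines it to λ ≈ 50.9303. Check (Vieta): the three roots sum to 68, matching tr M = 68.
So the eigenvalues of A^T A are ≈ 2.3536, 14.7161, 50.9303 (all ≥ 0, as they must be for A^T A). The largest is λ_max ≈ 50.9303, hence ||A||_2 = sqrt(λ_max) ≈ 7.1365.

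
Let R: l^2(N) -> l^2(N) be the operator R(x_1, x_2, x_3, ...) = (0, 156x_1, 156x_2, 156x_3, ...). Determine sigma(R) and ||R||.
sigma(R) = closed disk {z in C : |z| ≤ 156}; ||R|| = 156

Note R = 156·U where U is the unit right shift (U x)_k = x_{k-1} (with x_0 := 0); so ||R|| = 156||U|| and sigma(R) = 156·sigma(U). ||R x||^2 = sum_{k≥1} |156x_k|^2 = 24336||x||^2, so ||R|| = 156 and sigma(R) ⊂ {|z| ≤ 156}. For any |lambda| < 156, the equation (R - lambda I) x = 0 forces x_1 = 0, then 156x_k = lambda x_{k+1} ⇒ x = 0, so R has no eigenvalues. But (R - lambda I) is not surjective for |lambda| < 156: solving (R - lambda I) x = e_1 would require x_n proportional to (lambda/156)^(-n), which is not in l^2. So every |lambda| < 156 lies in the residual spectrum. The boundary |lambda| = 156 is in the approximate point spectrum (the spectrum is closed). Hence sigma(R) is the closed disk of radius 156.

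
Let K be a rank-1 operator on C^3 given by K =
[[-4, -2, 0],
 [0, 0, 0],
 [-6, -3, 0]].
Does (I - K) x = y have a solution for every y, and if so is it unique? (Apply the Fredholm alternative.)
(I - K) is invertible (det(I - K) = 5 ≠ 0), so for every y in C^3 the equation (I - K) x = y has a unique solution.

K has rank 1, so it is an outer product K = u v^T: every row of K is a multiple of one row vector. Reading off the entries, u = (-2, 0, -3) and v = (2, 1, 0) (row i of K equals u_i·v^T). A rank-one matrix u v^T satisfies K u = u (v·u) and kills the (2)-dimensional subspace v^⊥, so its characteristic polynomial is lambda^2 (lambda - v·u) with v·u = tr K = -4. Hence the eigenvalues of I - K are 1 (multiplicity 2) and 1 - (-4) = 5, so det(I - K) = 5. (Direct check: I - K =
[[5, 2, 0],
 [0, 1, 0],
 [6, 3, 1]]
has determinant 5.) The finite-dimensional Fredholm alternative says: either (I - K) is invertible, or ker(I - K) ≠ {0} and then range(I - K) = ker((I - K)^*)^⊥, with dim ker(I - K) = dim ker((I - K)^*). Since det(I - K) ≠ 0, 1 is not an eigenvalue of K and ker(I - K) = {0}, so we are in the first case: for every y there is a unique x = (I - K)^(-1) y. Explicitly, by the Sherman–Morrison formula, (I - u v^T)^(-1) = I + u v^T/(1 - v·u), i.e. (I - K)^(-1) = I + K/(5).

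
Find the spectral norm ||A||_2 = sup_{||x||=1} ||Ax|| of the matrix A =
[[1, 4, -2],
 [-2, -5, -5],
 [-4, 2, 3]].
||A||_2 ≈ 8.0531 (= sqrt(largest eigenvalue of A^T A))

||A||_2 = sigma_max(A) = sqrt(lambda_max(A^T A)). Form the symmetric matrix M = A^T A =
[[21, 6, -4],
 [6, 45, 23],
 [-4, 23, 38]].
Its characteristic polynomial (trace, sum of principal 2x2 minors, determinant of M give the coefficients) is
  p(λ) = det(λ I - M) = λ^3 - 104λ^2 + 2872λ - 21609.
No integer candidate from the rational root theorem (±divisors of 21609) is a root, so the roots are irrational. The cubic discriminant is Δ = 799003317 > 0, so there are three distinct real roots. p(12) = -393 and p(13) = 348 have opposite signs, so a root lies in (12, 13); Newton's method refines it to λ ≈ 12.5079. p(26) = 335 and p(27) = -198 have opposite signs, so a root lies in (26, 27); Newton's method refines it to λ ≈ 26.6391. p(64) = -1641 and p(65) = 296 have opposite signs, so a root lies in (64, 65); Newton's method refines it to λ ≈ 64.853. Check (Vieta): the three roots sum to 104, matching tr M = 104.
So the eigenvalues of A^T A are ≈ 12.5079, 26.6391, 64.853 (all ≥ 0, as they must be for A^T A). The largest is λ_max ≈ 64.853, hence ||A||_2 = sqrt(λ_max) ≈ 8.0531.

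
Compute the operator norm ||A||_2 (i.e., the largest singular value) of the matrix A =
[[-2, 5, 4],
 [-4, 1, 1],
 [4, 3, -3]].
||A||_2 ≈ 7.6907 (= sqrt(largest eigenvalue of A^T A))

||A||_2 = sigma_max(A) = sqrt(lambda_max(A^T A)). Form the symmetric matrix M = A^T A =
[[36, -2, -24],
 [-2, 35, 12],
 [-24, 12, 26]].
Its characteristic polynomial (trace, sum of principal 2x2 minors, determinant of M give the coefficients) is
  p(λ) = det(λ I - M) = λ^3 - 97λ^2 + 2382λ - 8464.
No integer candidate from the rational root theorem (±divisors of 8464) is a root, so the roots are irrational. The cubic discriminant is Δ = 1692623972 > 0, so there are three distinct real roots. p(4) = -424 and p(5) = 1146 have opposite signs, so a root lies in (4, 5); Newton's method refines it to λ ≈ 4.2598. p(33) = 446 and p(34) = -304 have opposite signs, so a root lies in (33, 34); Newton's method refines it to λ ≈ 33.5935. p(59) = -204 and p(60) = 1256 have opposite signs, so a root lies in (59, 60); Newton's method refines it to λ ≈ 59.1467. Check (Vieta): the three roots sum to 97, matching tr M = 97.
So the eigenvalues of A^T A are ≈ 4.2598, 33.5935, 59.1467 (all ≥ 0, as they must be for A^T A). The largest is λ_max ≈ 59.1467, hence ||A||_2 = sqrt(λ_max) ≈ 7.6907.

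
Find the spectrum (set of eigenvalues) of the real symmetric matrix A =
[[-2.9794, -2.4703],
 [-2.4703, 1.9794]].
sigma(A) ≈ {-4, 3}

A is real symmetric, so its spectrum consists of real eigenvalues. Expanding the characteristic polynomial of the displayed matrix gives
  det(λ I - A) = p(λ) = λ^2 + (1)λ + (-12).
Solving p(λ) = 0 yields eigenvalues ≈ -4, 3. (A is shown rounded to 4 decimals, so these recover the underlying integer eigenvalues to within that precision.)
Verification: the trace of A = -1 equals the sum of eigenvalues -1, and det(A) ≈ -11.9998 matches the eigenvalue product -12.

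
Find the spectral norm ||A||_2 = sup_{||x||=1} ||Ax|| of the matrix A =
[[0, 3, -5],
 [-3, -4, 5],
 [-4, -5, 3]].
||A||_2 ≈ 11.0652 (= sqrt(largest eigenvalue of A^T A))

||A||_2 = sigma_max(A) = sqrt(lambda_max(A^T A)). Form the symmetric matrix M = A^T A =
[[25, 32, -27],
 [32, 50, -50],
 [-27, -50, 59]].
Its characteristic polynomial (trace, sum of principal 2x2 minors, determinant of M give the coefficients) is
  p(λ) = det(λ I - M) = λ^3 - 134λ^2 + 1422λ - 784.
No integer candidate from the rational root theorem (±divisors of 784) is a root, so the roots are irrational. The cubic discriminant is Δ = 19933802032 > 0, so there are three distinct real roots. p(0) = -784 and p(1) = 505 have opposite signs, so a root lies in (0, 1); Newton's method refines it to λ ≈ 0.5833. p(10) = 1036 and p(11) = -25 have opposite signs, so a root lies in (10, 11); Newton's method refines it to λ ≈ 10.9785. p(122) = -5908 and p(123) = 7703 have opposite signs, so a root lies in (122, 123); Newton's method refines it to λ ≈ 122.4383. Check (Vieta): the three roots sum to 134, matching tr M = 134.
So the eigenvalues of A^T A are ≈ 0.5833, 10.9785, 122.4383 (all ≥ 0, as they must be for A^T A). The largest is λ_max ≈ 122.4383, hence ||A||_2 = sqrt(λ_max) ≈ 11.0652.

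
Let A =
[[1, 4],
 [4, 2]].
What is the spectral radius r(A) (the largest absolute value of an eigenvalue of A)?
r(A) = (3 + sqrt(65))/2 ≈ 5.5311

The eigenvalues of A are the roots of its characteristic polynomial. With M = A (coefficients from the trace and determinant):
  p(λ) = det(λ I - M) = λ^2 - 3λ - 14.
For λ^2 - 3λ - 14 the discriminant is 65. It is nonnegative but not a perfect square, so the roots are real and irrational: λ = (3 ± sqrt(65))/2 ≈ 5.5311, -2.5311.
Thus the eigenvalues (to 4 decimals) are 5.5311 (modulus 5.5311); -2.5311 (modulus 2.5311). The spectral radius is the largest modulus: r(A) = (3 + sqrt(65))/2 ≈ 5.5311. (Cross-check: r(A) ≤ ||A||_2 ≈ 5.5311; equality holds whenever A is normal, though it can also hold for some non-normal A.)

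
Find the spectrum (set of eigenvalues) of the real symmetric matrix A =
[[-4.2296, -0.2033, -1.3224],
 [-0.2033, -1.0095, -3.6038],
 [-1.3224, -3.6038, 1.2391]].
sigma(A) ≈ {-5, -3, 4}

A is real symmetric, so its spectrum consists of real eigenvalues. Expanding the characteristic polynomial of the displayed matrix gives
  det(λ I - A) = p(λ) = λ^3 + (4)λ^2 + (-17)λ + (-59.9985).
Solving p(λ) = 0 yields eigenvalues ≈ -5, -3, 4. (A is shown rounded to 4 decimals, so these recover the underlying integer eigenvalues to within that precision.)
Verification: the trace of A = -4 equals the sum of eigenvalues -4, and det(A) ≈ 59.9985 matches the eigenvalue product 60.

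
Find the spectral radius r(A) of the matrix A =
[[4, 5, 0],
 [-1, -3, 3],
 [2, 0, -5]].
r(A) ≈ 4.154

The eigenvalues of A are the roots of its characteristic polynomial. With M = A (coefficients from the trace, the sum of principal 2x2 minors, and det A):
  p(λ) = det(λ I - M) = λ^3 + 4λ^2 - 12λ - 65.
No integer candidate from the rational root theorem (±divisors of 65) is a root, so the roots are irrational. The cubic discriminant is Δ = -32059 < 0, so there is one real root and a complex-conjugate pair. p(3) = -38 and p(4) = 15 have opposite signs, so a root lies in (3, 4); Newton's method refines it to λ ≈ 3.7668. Dividing out (λ - (3.7668)) leaves approximately λ^2 + 7.7668λ + 17.256. For λ^2 + 7.7668λ + 17.256 the discriminant is -8.7008. It is negative, so the remaining roots are the complex-conjugate pair λ ≈ -3.8834 ± 1.4749i. Their product equals the constant term, so |λ|^2 ≈ 17.256 and |λ| ≈ 4.154.
Thus the eigenvalues (to 4 decimals) are 3.7668 (modulus 3.7668); -3.8834 ± 1.4749i (modulus 4.154). The spectral radius is the largest modulus: r(A) ≈ 4.154. (Cross-check: r(A) ≤ ||A||_2 ≈ 7.7568; equality holds whenever A is normal, though it can also hold for some non-normal A.)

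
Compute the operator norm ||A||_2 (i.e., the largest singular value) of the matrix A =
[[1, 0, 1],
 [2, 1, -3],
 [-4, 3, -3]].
||A||_2 ≈ 6.019 (= sqrt(largest eigenvalue of A^T A))

||A||_2 = sigma_max(A) = sqrt(lambda_max(A^T A)). Form the symmetric matrix M = A^T A =
[[21, -10, 7],
 [-10, 10, -12],
 [7, -12, 19]].
Its characteristic polynomial (trace, sum of principal 2x2 minors, determinant of M give the coefficients) is
  p(λ) = det(λ I - M) = λ^3 - 50λ^2 + 506λ - 256.
No integer candidate from the rational root theorem (±divisors of 256) is a root, so the roots are irrational. The cubic discriminant is Δ = 108686064 > 0, so there are three distinct real roots. p(0) = -256 and p(1) = 201 have opposite signs, so a root lies in (0, 1); Newton's method refines it to λ ≈ 0.5338. p(13) = 69 and p(14) = -228 have opposite signs, so a root lies in (13, 14); Newton's method refines it to λ ≈ 13.2383. p(36) = -184 and p(37) = 669 have opposite signs, so a root lies in (36, 37); Newton's method refines it to λ ≈ 36.2279. Check (Vieta): the three roots sum to 50, matching tr M = 50.
So the eigenvalues of A^T A are ≈ 0.5338, 13.2383, 36.2279 (all ≥ 0, as they must be for A^T A). The largest is λ_max ≈ 36.2279, hence ||A||_2 = sqrt(λ_max) ≈ 6.019.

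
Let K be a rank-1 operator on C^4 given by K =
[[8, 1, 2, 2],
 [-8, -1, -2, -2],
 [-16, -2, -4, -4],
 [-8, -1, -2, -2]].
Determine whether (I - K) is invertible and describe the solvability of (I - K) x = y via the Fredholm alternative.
(I - K) is singular (det(I - K) = 0, i.e. 1 ∈ sigma(K)). (I - K) x = y is solvable iff y ⊥ ker((I - K)^*) = span{(8, 1, 2, 2)}, i.e. iff 8y_1 + y_2 + 2y_3 + 2y_4 = 0. When solvable, the solutions are x = y + c·(1, -1, -2, -1), c arbitrary (ker(I - K) = span{(1, -1, -2, -1)}, dimension 1).

K has rank 1, so it is an outer product K = u v^T: every row of K is a multiple of one row vector. Reading off the entries, u = (1, -1, -2, -1) and v = (8, 1, 2, 2) (row i of K equals u_i·v^T). A rank-one matrix u v^T satisfies K u = u (v·u) and kills the (3)-dimensional subspace v^⊥, so its characteristic polynomial is lambda^3 (lambda - v·u) with v·u = tr K = 1. Hence the eigenvalues of I - K are 1 (multiplicity 3) and 1 - (1) = 0, so det(I - K) = 0. (Direct check: I - K =
[[-7, -1, -2, -2],
 [8, 2, 2, 2],
 [16, 2, 5, 4],
 [8, 1, 2, 3]]
has determinant 0.) So 1 is an eigenvalue of K and (I - K) is not invertible. The finite-dimensional Fredholm alternative says: either (I - K) is invertible, or ker(I - K) ≠ {0} and then range(I - K) = ker((I - K)^*)^⊥, with dim ker(I - K) = dim ker((I - K)^*). We are in the second case, so we need both kernels. Kernel of I - K: (I - K) u = u - u (v·u) = u - u = 0, so ker(I - K) = span{u} = span{(1, -1, -2, -1)} (it is exactly 1-dimensional because rank(I - K) = 3). Kernel of the adjoint: K is real, so (I - K)^* = I - K^T = I - v u^T, and (I - v u^T) v = v - v (u·v) = 0; hence ker((I - K)^*) = span{v} = span{(8, 1, 2, 2)}. Therefore (I - K) x = y is solvable iff <y, v> = 0, i.e. iff 8y_1 + y_2 + 2y_3 + 2y_4 = 0. When this holds, K y = u (v·y) = 0, so (I - K) y = y and x = y is a particular solution; the full solution set is the line x = y + c·u = y + c·(1, -1, -2, -1), c ∈ C.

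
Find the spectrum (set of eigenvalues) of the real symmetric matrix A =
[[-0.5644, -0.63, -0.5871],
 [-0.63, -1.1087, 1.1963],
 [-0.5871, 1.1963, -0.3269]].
sigma(A) ≈ {-2, -1, 1}

A is real symmetric, so its spectrum consists of real eigenvalues. Expanding the characteristic polynomial of the displayed matrix gives
  det(λ I - A) = p(λ) = λ^3 + (2)λ^2 + (-1)λ + (-2).
Solving p(λ) = 0 yields eigenvalues ≈ -2, -1, 1. (A is shown rounded to 4 decimals, so these recover the underlying integer eigenvalues to within that precision.)
Verification: the trace of A = -2 equals the sum of eigenvalues -2, and det(A) ≈ 2.0000 matches the eigenvalue product 2.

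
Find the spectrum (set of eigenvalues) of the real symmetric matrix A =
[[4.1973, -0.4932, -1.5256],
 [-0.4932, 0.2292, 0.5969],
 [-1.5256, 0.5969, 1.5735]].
sigma(A) ≈ {0, 1, 5}

A is real symmetric, so its spectrum consists of real eigenvalues. Expanding the characteristic polynomial of the displayed matrix gives
  det(λ I - A) = p(λ) = λ^3 + (-6)λ^2 + (5)λ + (0).
Solving p(λ) = 0 yields eigenvalues ≈ 0, 1, 5. (A is shown rounded to 4 decimals, so these recover the underlying integer eigenvalues to within that precision.)
Verification: the trace of A = 6 equals the sum of eigenvalues 6, and det(A) ≈ 0.0003 matches the eigenvalue product 0.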